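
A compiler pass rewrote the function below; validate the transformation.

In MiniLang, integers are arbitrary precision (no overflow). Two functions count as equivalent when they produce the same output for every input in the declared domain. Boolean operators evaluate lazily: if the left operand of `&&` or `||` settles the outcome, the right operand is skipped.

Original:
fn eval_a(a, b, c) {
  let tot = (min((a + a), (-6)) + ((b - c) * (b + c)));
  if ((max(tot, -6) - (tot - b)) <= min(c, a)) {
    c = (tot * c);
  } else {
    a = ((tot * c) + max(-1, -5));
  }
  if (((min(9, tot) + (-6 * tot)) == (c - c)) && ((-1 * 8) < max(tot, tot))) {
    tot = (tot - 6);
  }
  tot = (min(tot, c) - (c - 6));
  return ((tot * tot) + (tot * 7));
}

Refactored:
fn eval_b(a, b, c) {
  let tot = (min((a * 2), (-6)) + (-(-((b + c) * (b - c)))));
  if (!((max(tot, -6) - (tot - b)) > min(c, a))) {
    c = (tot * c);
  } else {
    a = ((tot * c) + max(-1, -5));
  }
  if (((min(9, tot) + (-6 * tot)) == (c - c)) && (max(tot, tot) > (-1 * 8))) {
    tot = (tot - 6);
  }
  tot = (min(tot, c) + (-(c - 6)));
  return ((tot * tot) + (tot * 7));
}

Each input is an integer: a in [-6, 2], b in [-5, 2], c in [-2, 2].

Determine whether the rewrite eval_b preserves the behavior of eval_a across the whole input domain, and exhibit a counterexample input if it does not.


The two versions differ — the changes include comparison usage differs, boolean connective usage differs, constant usage differs, arithmetic usage differs.
One worked example (a=1, b=-5, c=1) — eval_a: tot = 18; ((max(tot, -6) - (tot - b)) <= min(c, a)) -> true; c = 18; (((min(9, tot) + (-6 * tot)) == (c - c)) && ((-1 * 8) < max(tot, tot))) -> false; tot = 6; return 78; eval_b: tot = 18; (!((max(tot, -6) - (tot - b)) > min(c, a))) -> true; c = 18; (((min(9, tot) + (-6 * tot)) == (c - c)) && (max(tot, tot) > (-1 * 8))) -> false; tot = 6; return 78; agreement on 78.
Every one of the 360 inputs gives matching results.
verdict: equivalent


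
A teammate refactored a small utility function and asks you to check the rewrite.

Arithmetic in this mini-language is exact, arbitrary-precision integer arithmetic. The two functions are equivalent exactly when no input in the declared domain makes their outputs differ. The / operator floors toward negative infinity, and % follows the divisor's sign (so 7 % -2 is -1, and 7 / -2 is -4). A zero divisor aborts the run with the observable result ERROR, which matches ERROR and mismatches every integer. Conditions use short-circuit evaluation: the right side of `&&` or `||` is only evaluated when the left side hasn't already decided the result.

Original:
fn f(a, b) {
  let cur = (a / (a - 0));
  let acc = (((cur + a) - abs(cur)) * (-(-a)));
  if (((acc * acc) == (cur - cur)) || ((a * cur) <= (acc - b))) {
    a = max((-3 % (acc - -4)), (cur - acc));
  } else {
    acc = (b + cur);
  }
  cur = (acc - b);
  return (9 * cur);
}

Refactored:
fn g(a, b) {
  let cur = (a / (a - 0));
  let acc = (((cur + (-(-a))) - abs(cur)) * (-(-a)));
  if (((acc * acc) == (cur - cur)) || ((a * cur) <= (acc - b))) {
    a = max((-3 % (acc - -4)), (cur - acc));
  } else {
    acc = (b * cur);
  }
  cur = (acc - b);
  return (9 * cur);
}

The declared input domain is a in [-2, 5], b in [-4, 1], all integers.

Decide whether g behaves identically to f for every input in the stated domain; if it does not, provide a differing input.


Run the pair on a=1, b=1.
f: cur = 1; acc = 1; (((acc * acc) == (cur - cur)) || ((a * cur) <= (acc - b))) -> false; acc = 2; cur = 1; return 9
g: cur = 1; acc = 1; (((acc * acc) == (cur - cur)) || ((a * cur) <= (acc - b))) -> false; acc = 1; cur = 0; return 0
9 != 0, so the rewrite changes behavior.
verdict: not equivalent; witness: a=1, b=1


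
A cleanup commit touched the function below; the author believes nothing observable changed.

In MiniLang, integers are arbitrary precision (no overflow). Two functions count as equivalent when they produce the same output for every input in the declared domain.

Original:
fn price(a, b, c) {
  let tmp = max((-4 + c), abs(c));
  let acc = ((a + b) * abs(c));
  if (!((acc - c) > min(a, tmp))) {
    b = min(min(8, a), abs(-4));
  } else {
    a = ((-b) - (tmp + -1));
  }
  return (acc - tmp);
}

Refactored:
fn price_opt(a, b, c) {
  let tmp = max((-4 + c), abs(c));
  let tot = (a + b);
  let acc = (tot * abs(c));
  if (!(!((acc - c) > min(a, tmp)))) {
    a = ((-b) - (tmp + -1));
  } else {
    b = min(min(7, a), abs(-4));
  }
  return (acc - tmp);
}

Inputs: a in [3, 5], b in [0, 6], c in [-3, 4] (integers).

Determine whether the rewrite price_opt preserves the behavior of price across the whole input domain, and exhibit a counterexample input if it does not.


Equivalent. The one real change (`8` became `7`) has no effect anywhere in the declared ranges.
Across all 168 domain points the two functions coincide.
As a probe, take a=4, b=5, c=2: price runs tmp = 2; acc = 18; (!((acc - c) > min(a, tmp))) -> false; a = -6; return 16; price_opt runs tmp = 2; tot = 9; acc = 18; (!(!((acc - c) > min(a, tmp)))) -> true; a = -6; return 16; both end at 16.
verdict: equivalent


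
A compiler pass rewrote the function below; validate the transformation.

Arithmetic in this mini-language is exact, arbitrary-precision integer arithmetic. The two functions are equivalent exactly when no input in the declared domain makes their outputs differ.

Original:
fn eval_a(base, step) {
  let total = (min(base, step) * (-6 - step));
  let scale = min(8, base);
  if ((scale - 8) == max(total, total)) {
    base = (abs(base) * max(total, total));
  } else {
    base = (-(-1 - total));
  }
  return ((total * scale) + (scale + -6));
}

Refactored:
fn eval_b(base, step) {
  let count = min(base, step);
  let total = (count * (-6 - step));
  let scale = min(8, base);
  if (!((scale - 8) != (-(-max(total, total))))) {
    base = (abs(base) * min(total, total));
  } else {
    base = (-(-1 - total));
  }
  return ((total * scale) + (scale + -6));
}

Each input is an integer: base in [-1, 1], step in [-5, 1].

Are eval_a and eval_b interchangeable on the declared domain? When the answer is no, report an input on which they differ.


The one real change (`max(total, total)` became `min(total, total)`) has no effect anywhere in the declared ranges.
As a probe, take base=-1, step=0: eval_a runs total=6, then scale=-1, then ((scale - 8) == max(total, total)) is false, then base=7, then returns -13; eval_b runs count=-1, then total=6, then scale=-1, then (!((scale - 8) != (-(-max(total, total))))) is false, then base=7, then returns -13; both end at -13.
An exhaustive pass over the 21 declared inputs shows identical outputs.
verdict: equivalent


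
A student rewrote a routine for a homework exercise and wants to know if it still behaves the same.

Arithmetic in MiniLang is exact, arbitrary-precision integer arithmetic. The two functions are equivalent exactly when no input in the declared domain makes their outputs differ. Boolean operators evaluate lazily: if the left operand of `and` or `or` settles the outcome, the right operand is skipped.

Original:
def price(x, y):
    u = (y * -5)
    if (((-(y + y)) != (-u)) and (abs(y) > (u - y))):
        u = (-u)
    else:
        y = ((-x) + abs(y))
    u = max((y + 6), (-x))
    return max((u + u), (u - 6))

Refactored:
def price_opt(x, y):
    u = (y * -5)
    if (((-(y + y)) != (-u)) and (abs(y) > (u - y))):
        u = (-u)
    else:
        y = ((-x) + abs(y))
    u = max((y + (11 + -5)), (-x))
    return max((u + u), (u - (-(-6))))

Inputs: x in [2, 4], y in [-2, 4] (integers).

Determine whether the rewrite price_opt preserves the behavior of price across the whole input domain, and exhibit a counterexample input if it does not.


The two are interchangeable: constant usage differs; and arithmetic usage differs, and every declared input agrees.
As a probe, take x=2, y=-1: price runs u := 5 | (((-(y + y)) != (-u)) and (abs(y) > (u - y))): false | y := -1 | u := 5 | result 10; price_opt runs u := 5 | (((-(y + y)) != (-u)) and (abs(y) > (u - y))): false | y := -1 | u := 5 | result 10; both end at 10.
Sweeping the whole domain (21 inputs) finds no disagreement.
verdict: equivalent


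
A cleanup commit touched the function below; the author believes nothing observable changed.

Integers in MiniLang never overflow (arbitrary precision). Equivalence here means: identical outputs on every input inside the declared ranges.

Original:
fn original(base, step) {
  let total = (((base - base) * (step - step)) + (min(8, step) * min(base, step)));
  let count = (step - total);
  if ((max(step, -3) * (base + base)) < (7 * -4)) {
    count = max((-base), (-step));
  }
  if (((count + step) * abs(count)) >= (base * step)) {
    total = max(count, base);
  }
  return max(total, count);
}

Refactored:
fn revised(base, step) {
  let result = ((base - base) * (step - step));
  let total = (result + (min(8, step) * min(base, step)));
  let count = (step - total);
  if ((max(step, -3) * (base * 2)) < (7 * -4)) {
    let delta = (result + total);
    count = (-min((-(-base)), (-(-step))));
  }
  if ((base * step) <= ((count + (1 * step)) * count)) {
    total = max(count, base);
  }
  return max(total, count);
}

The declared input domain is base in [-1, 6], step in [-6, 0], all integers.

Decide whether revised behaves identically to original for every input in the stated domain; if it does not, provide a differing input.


Try base=-1, step=-6.
original: total = 36; count = -42; ((max(step, -3) * (base + base)) < (7 * -4)) -> false; (((count + step) * abs(count)) >= (base * step)) -> false; return 36
revised: result = 0; total = 36; count = -42; ((max(step, -3) * (base * 2)) < (7 * -4)) -> false; ((base * step) <= ((count + (1 * step)) * count)) -> true; total = -1; return -1
36 against -1: the behavior changed.
verdict: not equivalent; witness: base=-1, step=-6


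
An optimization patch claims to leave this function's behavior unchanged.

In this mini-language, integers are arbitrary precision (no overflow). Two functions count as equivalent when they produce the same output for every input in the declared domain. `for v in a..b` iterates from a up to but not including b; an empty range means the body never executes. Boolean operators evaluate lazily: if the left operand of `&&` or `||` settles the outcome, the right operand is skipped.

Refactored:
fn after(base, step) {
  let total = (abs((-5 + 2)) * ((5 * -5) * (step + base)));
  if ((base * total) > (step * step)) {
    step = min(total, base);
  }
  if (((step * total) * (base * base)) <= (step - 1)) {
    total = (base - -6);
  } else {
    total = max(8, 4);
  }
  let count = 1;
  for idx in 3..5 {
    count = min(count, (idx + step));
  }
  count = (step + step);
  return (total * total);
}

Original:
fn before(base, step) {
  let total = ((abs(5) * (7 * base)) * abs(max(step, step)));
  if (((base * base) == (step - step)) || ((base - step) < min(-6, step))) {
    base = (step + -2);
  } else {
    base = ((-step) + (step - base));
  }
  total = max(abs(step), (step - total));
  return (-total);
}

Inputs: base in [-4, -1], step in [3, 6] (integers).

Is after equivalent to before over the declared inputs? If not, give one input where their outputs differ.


The rewrite breaks on base=-4, step=3, where the results are -423 and 64.
before: total=-420, then (((base * base) == (step - step)) || ((base - step) < min(-6, step))) is true, then base=1, then total=423, then returns -423
after: total=75, then ((base * total) > (step * step)) is false, then (((step * total) * (base * base)) <= (step - 1)) is false, then total=8, then count=1, then (idx=3), then count=1, then (idx=4), then count=1, then count=6, then returns 64
verdict: not equivalent; witness: base=-4, step=3


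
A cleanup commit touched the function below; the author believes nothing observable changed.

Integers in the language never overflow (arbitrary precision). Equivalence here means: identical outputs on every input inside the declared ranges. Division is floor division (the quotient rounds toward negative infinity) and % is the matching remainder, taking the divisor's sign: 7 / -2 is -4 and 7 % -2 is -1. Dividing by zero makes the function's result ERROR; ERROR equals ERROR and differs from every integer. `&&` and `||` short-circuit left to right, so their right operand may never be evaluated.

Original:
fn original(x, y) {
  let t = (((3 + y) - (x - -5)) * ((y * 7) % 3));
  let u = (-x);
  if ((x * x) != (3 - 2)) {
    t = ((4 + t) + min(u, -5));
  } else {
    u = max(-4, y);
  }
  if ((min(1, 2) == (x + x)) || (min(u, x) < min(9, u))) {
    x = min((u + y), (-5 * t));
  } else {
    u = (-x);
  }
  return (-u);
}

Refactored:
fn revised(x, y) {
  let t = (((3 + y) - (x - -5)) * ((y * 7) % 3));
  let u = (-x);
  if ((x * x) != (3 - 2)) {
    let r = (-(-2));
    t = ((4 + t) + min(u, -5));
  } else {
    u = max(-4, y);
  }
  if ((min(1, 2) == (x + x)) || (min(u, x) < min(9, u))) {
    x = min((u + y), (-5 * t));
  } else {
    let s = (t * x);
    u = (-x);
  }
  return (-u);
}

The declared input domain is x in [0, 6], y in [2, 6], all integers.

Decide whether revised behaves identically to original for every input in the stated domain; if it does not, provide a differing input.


Reading the diff, among the changes: statement counts differ; also constant usage differs; also arithmetic usage differs; also local variable names differ.
Tracing x=1, y=3: original: t = 0; u = -1; ((x * x) != (3 - 2)) -> false; u = 3; ((min(1, 2) == (x + x)) || (min(u, x) < min(9, u))) -> true; x = 0; return -3 | revised: t = 0; u = -1; ((x * x) != (3 - 2)) -> false; u = 3; ((min(1, 2) == (x + x)) || (min(u, x) < min(9, u))) -> true; x = 0; return -3 — matching result -3.
Every one of the 35 inputs gives matching results.
verdict: equivalent


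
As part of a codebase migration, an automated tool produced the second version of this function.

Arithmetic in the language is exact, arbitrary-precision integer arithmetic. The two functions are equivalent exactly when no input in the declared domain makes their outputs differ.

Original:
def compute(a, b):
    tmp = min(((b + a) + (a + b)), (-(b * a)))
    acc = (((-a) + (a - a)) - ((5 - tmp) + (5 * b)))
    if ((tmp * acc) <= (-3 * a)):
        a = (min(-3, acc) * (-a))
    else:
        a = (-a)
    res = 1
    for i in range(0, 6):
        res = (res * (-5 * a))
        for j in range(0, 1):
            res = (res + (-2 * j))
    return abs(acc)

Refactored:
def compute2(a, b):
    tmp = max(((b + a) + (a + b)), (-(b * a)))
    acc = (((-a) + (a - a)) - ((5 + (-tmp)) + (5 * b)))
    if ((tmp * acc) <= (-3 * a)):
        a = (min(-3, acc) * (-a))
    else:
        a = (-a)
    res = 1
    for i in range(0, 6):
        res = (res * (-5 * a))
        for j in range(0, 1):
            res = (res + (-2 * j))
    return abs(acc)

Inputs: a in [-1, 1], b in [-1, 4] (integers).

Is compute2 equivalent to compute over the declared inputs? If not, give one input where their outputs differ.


Not equivalent: a=-1, b=-1 separates them (3 vs 0).
compute: tmp becomes -4; next acc becomes -3; next ((tmp * acc) <= (-3 * a)) evaluates to false; next a becomes 1; next res becomes 1; next at i=0:; next res becomes -5; next at j=0:; next res becomes -5; next at i=1:; next res becomes 25; next at j=0:; next res becomes 25; next at i=2:; next res becomes -125; next at j=0:; next res becomes -125; next at i=3:; next res becomes 625; next at j=0:; next res becomes 625; next at i=4:; next res becomes -3125; next at j=0:; next res becomes -3125; next at i=5:; next res becomes 15625; next at j=0:; next res becomes 15625; next final value 3
compute2: tmp becomes -1; next acc becomes 0; next ((tmp * acc) <= (-3 * a)) evaluates to true; next a becomes -3; next res becomes 1; next at i=0:; next res becomes 15; next at j=0:; next res becomes 15; next at i=1:; next res becomes 225; next at j=0:; next res becomes 225; next at i=2:; next res becomes 3375; next at j=0:; next res becomes 3375; next at i=3:; next res becomes 50625; next at j=0:; next res becomes 50625; next at i=4:; next res becomes 759375; next at j=0:; next res becomes 759375; next at i=5:; next res becomes 11390625; next at j=0:; next res becomes 11390625; next final value 0
verdict: not equivalent; witness: a=-1, b=-1


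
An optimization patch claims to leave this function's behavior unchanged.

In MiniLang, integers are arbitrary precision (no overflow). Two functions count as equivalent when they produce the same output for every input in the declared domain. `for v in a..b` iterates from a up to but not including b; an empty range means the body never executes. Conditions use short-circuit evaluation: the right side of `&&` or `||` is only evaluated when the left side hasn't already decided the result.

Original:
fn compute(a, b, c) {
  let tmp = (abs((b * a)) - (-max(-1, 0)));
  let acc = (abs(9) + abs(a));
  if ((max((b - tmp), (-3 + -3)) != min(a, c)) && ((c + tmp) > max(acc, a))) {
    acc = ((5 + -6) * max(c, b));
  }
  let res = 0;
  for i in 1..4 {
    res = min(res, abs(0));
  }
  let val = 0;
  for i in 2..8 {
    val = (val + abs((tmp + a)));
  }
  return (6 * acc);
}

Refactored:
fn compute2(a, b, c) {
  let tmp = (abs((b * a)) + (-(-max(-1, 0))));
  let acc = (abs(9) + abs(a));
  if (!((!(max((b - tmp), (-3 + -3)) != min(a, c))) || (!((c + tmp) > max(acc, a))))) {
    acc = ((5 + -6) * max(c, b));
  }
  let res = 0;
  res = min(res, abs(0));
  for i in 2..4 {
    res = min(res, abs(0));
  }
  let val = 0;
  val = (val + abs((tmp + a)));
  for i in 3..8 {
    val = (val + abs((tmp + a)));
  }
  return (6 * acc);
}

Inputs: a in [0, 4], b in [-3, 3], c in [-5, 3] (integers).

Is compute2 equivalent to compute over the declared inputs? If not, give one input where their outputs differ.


Comparing the listings, the differences include: min/max/abs usage differs, and constant usage differs, and loop structure differs, and arithmetic usage differs, and statement counts differ, and boolean connective usage differs.
Spot check at a=4, b=-3, c=2 — compute: tmp=12, then acc=13, then ((max((b - tmp), (-3 + -3)) != min(a, c)) && ((c + tmp) > max(acc, a))) is true, then acc=-2, then res=0, then (i=1), then res=0, then (i=2), then res=0, then (i=3), then res=0, then val=0, then (i=2), then val=16, then (i=3), then val=32, then (i=4), then val=48, then (i=5), then val=64, then (i=6), then val=80, then (i=7), then val=96, then returns -12. compute2: tmp=12, then acc=13, then (!((!(max((b - tmp), (-3 + -3)) != min(a, c))) || (!((c + tmp) > max(acc, a))))) is true, then acc=-2, then res=0, then res=0, then (i=2), then res=0, then (i=3), then res=0, then val=0, then val=16, then (i=3), then val=32, then (i=4), then val=48, then (i=5), then val=64, then (i=6), then val=80, then (i=7), then val=96, then returns -12. Both give -12.
Checked all 315 inputs in the declared domain: the outputs agree on every one.
verdict: equivalent


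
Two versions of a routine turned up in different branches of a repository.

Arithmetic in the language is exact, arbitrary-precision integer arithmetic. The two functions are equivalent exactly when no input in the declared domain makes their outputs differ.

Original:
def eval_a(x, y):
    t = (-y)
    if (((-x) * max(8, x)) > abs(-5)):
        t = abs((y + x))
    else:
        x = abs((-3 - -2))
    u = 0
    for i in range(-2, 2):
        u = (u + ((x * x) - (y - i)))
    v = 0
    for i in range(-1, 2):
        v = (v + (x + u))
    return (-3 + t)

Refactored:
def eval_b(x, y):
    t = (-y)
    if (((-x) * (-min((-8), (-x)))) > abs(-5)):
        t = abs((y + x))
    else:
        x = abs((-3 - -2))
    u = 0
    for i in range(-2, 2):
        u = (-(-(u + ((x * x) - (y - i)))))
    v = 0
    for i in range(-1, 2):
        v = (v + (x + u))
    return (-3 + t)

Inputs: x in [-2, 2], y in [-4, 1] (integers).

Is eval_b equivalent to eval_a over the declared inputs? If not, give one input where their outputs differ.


Behavior is preserved: although min/max/abs usage differs, the outputs never diverge.
As a probe, take x=0, y=0: eval_a runs t = 0; (((-x) * max(8, x)) > abs(-5)) -> false; x = 1; u = 0; [i=-2]; u = -1; [i=-1]; u = -1; [i=0]; u = 0; [i=1]; u = 2; v = 0; [i=-1]; v = 3; [i=0]; v = 6; [i=1]; v = 9; return -3; eval_b runs t = 0; (((-x) * (-min((-8), (-x)))) > abs(-5)) -> false; x = 1; u = 0; [i=-2]; u = -1; [i=-1]; u = -1; [i=0]; u = 0; [i=1]; u = 2; v = 0; [i=-1]; v = 3; [i=0]; v = 6; [i=1]; v = 9; return -3; both end at -3.
Across all 30 domain points the two functions coincide.
verdict: equivalent


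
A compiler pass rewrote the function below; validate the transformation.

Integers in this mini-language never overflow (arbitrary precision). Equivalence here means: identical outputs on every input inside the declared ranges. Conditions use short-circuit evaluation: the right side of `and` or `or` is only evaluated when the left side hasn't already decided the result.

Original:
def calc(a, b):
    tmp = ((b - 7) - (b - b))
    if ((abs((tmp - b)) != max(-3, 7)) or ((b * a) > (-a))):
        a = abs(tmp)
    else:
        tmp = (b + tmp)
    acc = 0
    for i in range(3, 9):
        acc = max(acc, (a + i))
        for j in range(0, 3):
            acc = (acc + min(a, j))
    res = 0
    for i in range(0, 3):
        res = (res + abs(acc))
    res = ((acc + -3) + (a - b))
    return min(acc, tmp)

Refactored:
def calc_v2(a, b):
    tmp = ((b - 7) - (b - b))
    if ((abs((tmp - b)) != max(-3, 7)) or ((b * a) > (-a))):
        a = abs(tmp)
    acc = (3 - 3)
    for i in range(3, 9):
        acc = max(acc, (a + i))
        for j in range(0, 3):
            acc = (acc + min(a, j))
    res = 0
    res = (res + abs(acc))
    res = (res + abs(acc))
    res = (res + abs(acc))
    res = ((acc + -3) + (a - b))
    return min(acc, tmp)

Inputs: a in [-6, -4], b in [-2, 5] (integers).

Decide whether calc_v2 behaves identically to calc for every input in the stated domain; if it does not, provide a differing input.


These are not equivalent — on a=-4, b=-1 the outputs split (-9 vs -8).
calc: tmp := -8 | ((abs((tmp - b)) != max(-3, 7)) or ((b * a) > (-a))): false | tmp := -9 | acc := 0 | iter i=3: | acc := 0 | iter j=0: | acc := -4 | iter j=1: | acc := -8 | iter j=2: | acc := -12 | iter i=4: | acc := 0 | iter j=0: | acc := -4 | iter j=1: | acc := -8 | iter j=2: | acc := -12 | iter i=5: | acc := 1 | iter j=0: | acc := -3 | iter j=1: | acc := -7 | iter j=2: | acc := -11 | iter i=6: | acc := 2 | iter j=0: | acc := -2 | iter j=1: | acc := -6 | iter j=2: | acc := -10 | iter i=7: | acc := 3 | iter j=0: | acc := -1 | iter j=1: | acc := -5 | iter j=2: | acc := -9 | iter i=8: | acc := 4 | iter j=0: | acc := 0 | iter j=1: | acc := -4 | iter j=2: | acc := -8 | res := 0 | iter i=0: | res := 8 | iter i=1: | res := 16 | iter i=2: | res := 24 | res := -14 | result -9
calc_v2: tmp := -8 | ((abs((tmp - b)) != max(-3, 7)) or ((b * a) > (-a))): false | acc := 0 | iter i=3: | acc := 0 | iter j=0: | acc := -4 | iter j=1: | acc := -8 | iter j=2: | acc := -12 | iter i=4: | acc := 0 | iter j=0: | acc := -4 | iter j=1: | acc := -8 | iter j=2: | acc := -12 | iter i=5: | acc := 1 | iter j=0: | acc := -3 | iter j=1: | acc := -7 | iter j=2: | acc := -11 | iter i=6: | acc := 2 | iter j=0: | acc := -2 | iter j=1: | acc := -6 | iter j=2: | acc := -10 | iter i=7: | acc := 3 | iter j=0: | acc := -1 | iter j=1: | acc := -5 | iter j=2: | acc := -9 | iter i=8: | acc := 4 | iter j=0: | acc := 0 | iter j=1: | acc := -4 | iter j=2: | acc := -8 | res := 0 | res := 8 | res := 16 | res := 24 | res := -14 | result -8
verdict: not equivalent; witness: a=-4, b=-1


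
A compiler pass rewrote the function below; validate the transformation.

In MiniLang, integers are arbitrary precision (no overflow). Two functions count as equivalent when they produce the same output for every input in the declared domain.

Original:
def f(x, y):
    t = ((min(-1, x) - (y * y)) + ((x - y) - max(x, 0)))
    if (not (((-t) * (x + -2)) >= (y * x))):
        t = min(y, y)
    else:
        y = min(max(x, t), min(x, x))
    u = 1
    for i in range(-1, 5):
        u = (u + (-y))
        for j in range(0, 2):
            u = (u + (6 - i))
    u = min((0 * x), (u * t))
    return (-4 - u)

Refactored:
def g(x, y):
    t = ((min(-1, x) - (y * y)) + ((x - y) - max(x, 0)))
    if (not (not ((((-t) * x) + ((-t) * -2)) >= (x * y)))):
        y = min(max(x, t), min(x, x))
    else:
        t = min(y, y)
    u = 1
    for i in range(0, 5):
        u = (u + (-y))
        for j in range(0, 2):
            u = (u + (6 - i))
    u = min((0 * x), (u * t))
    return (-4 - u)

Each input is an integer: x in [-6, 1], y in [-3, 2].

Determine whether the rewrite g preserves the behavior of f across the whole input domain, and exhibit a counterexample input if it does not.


These are not equivalent — on x=-6, y=-3 the outputs split (215 vs 164).
f: t := -18 | (not (((-t) * (x + -2)) >= (y * x))): true | t := -3 | u := 1 | iter i=-1: | u := 4 | iter j=0: | u := 11 | iter j=1: | u := 18 | iter i=0: | u := 21 | iter j=0: | u := 27 | iter j=1: | u := 33 | iter i=1: | u := 36 | iter j=0: | u := 41 | iter j=1: | u := 46 | iter i=2: | u := 49 | iter j=0: | u := 53 | iter j=1: | u := 57 | iter i=3: | u := 60 | iter j=0: | u := 63 | iter j=1: | u := 66 | iter i=4: | u := 69 | iter j=0: | u := 71 | iter j=1: | u := 73 | u := -219 | result 215
g: t := -18 | (not (not ((((-t) * x) + ((-t) * -2)) >= (x * y)))): false | t := -3 | u := 1 | iter i=0: | u := 4 | iter j=0: | u := 10 | iter j=1: | u := 16 | iter i=1: | u := 19 | iter j=0: | u := 24 | iter j=1: | u := 29 | iter i=2: | u := 32 | iter j=0: | u := 36 | iter j=1: | u := 40 | iter i=3: | u := 43 | iter j=0: | u := 46 | iter j=1: | u := 49 | iter i=4: | u := 52 | iter j=0: | u := 54 | iter j=1: | u := 56 | u := -168 | result 164
verdict: not equivalent; witness: x=-6, y=-3


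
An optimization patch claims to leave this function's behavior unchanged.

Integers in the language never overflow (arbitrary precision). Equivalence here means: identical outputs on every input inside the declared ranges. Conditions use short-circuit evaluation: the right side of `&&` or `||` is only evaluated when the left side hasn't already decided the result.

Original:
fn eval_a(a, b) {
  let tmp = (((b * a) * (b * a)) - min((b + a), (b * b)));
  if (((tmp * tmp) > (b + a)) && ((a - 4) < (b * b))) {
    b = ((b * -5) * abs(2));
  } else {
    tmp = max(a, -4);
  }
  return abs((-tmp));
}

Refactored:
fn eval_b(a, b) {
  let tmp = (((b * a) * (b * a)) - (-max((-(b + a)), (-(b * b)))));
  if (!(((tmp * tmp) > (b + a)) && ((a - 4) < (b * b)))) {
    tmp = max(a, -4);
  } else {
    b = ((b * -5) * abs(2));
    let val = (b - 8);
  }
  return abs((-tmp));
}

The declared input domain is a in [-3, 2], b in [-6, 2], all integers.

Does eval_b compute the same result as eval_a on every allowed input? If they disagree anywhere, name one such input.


Reading the diff, among the changes: arithmetic usage differs; constant usage differs; statement counts differ; local variable names differ; min/max/abs usage differs; boolean connective usage differs.
Spot check at a=-1, b=1 — eval_a: tmp = 1; (((tmp * tmp) > (b + a)) && ((a - 4) < (b * b))) -> true; b = -10; return 1. eval_b: tmp = 1; (!(((tmp * tmp) > (b + a)) && ((a - 4) < (b * b)))) -> false; b = -10; val = -18; return 1. Both give 1.
An exhaustive pass over the 54 declared inputs shows identical outputs.
verdict: equivalent


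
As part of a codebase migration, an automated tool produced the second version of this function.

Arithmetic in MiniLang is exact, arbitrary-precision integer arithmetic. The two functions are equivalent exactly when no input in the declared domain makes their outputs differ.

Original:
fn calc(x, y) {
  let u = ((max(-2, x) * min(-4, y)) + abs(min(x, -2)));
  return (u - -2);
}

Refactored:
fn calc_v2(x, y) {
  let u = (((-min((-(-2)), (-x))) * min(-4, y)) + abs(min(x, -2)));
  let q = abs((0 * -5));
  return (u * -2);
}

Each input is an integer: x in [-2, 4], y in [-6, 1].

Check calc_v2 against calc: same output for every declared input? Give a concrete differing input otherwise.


Evaluate both at x=-2, y=-6.
calc: u = 14; return 16
calc_v2: u = 14; q = 0; return -28
16 against -28: the behavior changed.
verdict: not equivalent; witness: x=-2, y=-6


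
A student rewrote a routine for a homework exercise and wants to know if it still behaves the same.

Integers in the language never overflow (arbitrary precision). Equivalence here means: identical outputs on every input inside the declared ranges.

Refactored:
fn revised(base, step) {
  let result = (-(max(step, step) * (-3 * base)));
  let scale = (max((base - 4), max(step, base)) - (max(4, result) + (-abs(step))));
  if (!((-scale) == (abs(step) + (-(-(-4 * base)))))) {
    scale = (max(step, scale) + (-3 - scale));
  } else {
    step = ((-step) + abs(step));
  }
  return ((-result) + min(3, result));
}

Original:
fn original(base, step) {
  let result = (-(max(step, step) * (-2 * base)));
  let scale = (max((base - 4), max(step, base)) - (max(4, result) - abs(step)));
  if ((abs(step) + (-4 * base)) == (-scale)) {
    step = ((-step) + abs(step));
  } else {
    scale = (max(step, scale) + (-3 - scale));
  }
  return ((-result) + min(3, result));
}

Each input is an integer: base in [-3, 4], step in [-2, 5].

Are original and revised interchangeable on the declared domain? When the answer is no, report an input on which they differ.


There is a counterexample at base=-3, step=-2: -9 on one side, -15 on the other.
original: result becomes 12; next scale becomes -12; next ((abs(step) + (-4 * base)) == (-scale)) evaluates to false; next scale becomes 7; next final value -9
revised: result becomes 18; next scale becomes -18; next (!((-scale) == (abs(step) + (-(-(-4 * base)))))) evaluates to true; next scale becomes 13; next final value -15
verdict: not equivalent; witness: base=-3, step=-2


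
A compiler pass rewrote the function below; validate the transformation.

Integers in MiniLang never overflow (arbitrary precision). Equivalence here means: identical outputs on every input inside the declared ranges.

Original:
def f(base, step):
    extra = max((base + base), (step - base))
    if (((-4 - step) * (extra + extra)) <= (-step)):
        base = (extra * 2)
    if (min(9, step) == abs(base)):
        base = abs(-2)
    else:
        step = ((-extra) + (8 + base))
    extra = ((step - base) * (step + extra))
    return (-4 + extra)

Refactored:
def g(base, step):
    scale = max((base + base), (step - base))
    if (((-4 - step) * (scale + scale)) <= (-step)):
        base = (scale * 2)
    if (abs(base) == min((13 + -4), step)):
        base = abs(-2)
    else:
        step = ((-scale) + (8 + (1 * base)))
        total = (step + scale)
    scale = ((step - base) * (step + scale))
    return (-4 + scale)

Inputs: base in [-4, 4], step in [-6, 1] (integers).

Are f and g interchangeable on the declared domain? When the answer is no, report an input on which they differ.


Equivalent — the differences include local variable names differ; also constant usage differs; also arithmetic usage differs; also statement counts differ, yet no declared input distinguishes the two.
As a probe, take base=-3, step=-1: f runs extra = 2; (((-4 - step) * (extra + extra)) <= (-step)) -> true; base = 4; (min(9, step) == abs(base)) -> false; step = 10; extra = 72; return 68; g runs scale = 2; (((-4 - step) * (scale + scale)) <= (-step)) -> true; base = 4; (abs(base) == min((13 + -4), step)) -> false; step = 10; total = 12; scale = 72; return 68; both end at 68.
Sweeping the whole domain (72 inputs) finds no disagreement.
verdict: equivalent


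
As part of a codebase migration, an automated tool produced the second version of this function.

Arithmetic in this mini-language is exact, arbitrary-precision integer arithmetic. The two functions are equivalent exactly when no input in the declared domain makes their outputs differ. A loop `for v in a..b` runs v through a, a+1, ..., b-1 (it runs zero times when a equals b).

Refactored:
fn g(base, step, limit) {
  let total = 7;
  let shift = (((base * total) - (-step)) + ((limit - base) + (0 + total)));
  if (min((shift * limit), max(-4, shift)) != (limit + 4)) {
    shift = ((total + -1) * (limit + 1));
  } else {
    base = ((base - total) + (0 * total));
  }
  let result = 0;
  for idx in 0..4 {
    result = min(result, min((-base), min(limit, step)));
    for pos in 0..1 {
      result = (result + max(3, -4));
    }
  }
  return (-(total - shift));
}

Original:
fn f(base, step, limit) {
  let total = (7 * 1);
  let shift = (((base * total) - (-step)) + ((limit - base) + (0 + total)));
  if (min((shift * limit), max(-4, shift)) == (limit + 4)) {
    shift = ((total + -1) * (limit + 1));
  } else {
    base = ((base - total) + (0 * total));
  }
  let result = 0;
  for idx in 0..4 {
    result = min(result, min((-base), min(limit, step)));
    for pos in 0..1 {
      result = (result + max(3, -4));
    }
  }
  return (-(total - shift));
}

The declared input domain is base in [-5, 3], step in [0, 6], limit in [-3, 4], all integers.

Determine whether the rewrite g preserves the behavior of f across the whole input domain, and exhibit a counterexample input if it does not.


Consider the input base=-5, step=0, limit=-3.
f: total becomes 7; next shift becomes -26; next (min((shift * limit), max(-4, shift)) == (limit + 4)) evaluates to false; next base becomes -12; next result becomes 0; next at idx=0:; next result becomes -3; next at pos=0:; next result becomes 0; next at idx=1:; next result becomes -3; next at pos=0:; next result becomes 0; next at idx=2:; next result becomes -3; next at pos=0:; next result becomes 0; next at idx=3:; next result becomes -3; next at pos=0:; next result becomes 0; next final value -33
g: total becomes 7; next shift becomes -26; next (min((shift * limit), max(-4, shift)) != (limit + 4)) evaluates to true; next shift becomes -12; next result becomes 0; next at idx=0:; next result becomes -3; next at pos=0:; next result becomes 0; next at idx=1:; next result becomes -3; next at pos=0:; next result becomes 0; next at idx=2:; next result becomes -3; next at pos=0:; next result becomes 0; next at idx=3:; next result becomes -3; next at pos=0:; next result becomes 0; next final value -19
-33 vs -19 — the two versions disagree here.
verdict: not equivalent; witness: base=-5, step=0, limit=-3


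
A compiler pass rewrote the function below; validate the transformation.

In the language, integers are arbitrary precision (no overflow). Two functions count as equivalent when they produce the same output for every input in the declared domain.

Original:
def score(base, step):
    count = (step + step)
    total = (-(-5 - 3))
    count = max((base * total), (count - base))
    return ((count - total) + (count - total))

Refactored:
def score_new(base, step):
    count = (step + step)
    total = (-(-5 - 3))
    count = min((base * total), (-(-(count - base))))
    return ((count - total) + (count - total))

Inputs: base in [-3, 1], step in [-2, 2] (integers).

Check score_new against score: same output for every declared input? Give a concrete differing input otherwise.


There is a counterexample at base=-3, step=-2: -18 on one side, -64 on the other.
score: count := -4 | total := 8 | count := -1 | result -18
score_new: count := -4 | total := 8 | count := -24 | result -64
verdict: not equivalent; witness: base=-3, step=-2


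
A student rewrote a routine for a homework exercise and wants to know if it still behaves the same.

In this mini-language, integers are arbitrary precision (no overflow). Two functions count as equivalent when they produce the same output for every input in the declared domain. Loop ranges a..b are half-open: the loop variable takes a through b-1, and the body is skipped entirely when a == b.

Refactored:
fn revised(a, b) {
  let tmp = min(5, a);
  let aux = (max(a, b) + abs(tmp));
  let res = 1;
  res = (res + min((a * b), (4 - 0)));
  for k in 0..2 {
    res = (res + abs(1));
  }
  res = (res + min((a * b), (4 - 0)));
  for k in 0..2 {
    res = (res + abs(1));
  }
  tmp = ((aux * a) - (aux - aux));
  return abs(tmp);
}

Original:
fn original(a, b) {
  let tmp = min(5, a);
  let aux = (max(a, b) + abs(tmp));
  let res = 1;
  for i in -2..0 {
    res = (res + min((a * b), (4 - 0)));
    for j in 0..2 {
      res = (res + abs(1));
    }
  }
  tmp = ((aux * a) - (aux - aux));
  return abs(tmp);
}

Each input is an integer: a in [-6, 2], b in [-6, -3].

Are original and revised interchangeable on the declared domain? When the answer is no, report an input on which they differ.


Equivalent — the differences include min/max/abs usage differs; statement counts differ; local variable names differ; constant usage differs; arithmetic usage differs, yet no declared input distinguishes the two.
Spot check at a=-4, b=-3 — original: tmp := -4 | aux := 1 | res := 1 | iter i=-2: | res := 5 | iter j=0: | res := 6 | iter j=1: | res := 7 | iter i=-1: | res := 11 | iter j=0: | res := 12 | iter j=1: | res := 13 | tmp := -4 | result 4. revised: tmp := -4 | aux := 1 | res := 1 | res := 5 | iter k=0: | res := 6 | iter k=1: | res := 7 | res := 11 | iter k=0: | res := 12 | iter k=1: | res := 13 | tmp := -4 | result 4. Both give 4.
Across all 36 domain points the two functions coincide.
verdict: equivalent


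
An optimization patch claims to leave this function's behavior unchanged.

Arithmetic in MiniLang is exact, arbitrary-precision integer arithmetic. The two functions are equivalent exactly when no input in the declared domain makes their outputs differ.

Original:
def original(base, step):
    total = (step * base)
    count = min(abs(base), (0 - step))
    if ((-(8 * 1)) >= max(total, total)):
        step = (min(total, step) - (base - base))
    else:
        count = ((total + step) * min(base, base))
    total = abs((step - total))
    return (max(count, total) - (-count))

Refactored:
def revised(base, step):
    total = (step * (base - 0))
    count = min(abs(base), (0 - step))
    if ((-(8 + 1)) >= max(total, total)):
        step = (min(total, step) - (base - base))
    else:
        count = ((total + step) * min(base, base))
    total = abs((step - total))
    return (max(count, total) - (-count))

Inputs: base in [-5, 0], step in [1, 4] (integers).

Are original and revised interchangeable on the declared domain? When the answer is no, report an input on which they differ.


Try base=-4, step=2.
original: total = -8; count = -2; ((-(8 * 1)) >= max(total, total)) -> true; step = -8; total = 0; return -2
revised: total = -8; count = -2; ((-(8 + 1)) >= max(total, total)) -> false; count = 24; total = 10; return 48
-2 != 48, so the rewrite changes behavior.
verdict: not equivalent; witness: base=-4, step=2


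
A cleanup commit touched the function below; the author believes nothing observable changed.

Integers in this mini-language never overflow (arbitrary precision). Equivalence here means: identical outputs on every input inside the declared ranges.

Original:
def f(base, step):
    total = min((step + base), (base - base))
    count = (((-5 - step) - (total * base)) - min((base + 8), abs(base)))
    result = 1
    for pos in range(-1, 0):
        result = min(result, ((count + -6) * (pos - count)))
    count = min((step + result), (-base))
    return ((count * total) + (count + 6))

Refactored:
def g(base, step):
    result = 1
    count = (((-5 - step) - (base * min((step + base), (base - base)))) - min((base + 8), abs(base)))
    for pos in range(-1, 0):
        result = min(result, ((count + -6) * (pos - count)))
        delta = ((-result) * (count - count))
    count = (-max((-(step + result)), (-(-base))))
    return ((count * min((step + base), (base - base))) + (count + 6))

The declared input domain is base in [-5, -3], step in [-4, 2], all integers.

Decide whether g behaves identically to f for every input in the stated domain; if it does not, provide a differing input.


Behavior is preserved: although min/max/abs usage differs; arithmetic usage differs; local variable names differ, the outputs never diverge.
Tracing base=-3, step=1: f: total = -2; count = -15; result = 1; [pos=-1]; result = -294; count = -293; return 299 | g: result = 1; count = -15; [pos=-1]; result = -294; delta = 0; count = -293; return 299 — matching result 299.
Across all 21 domain points the two functions coincide.
verdict: equivalent
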